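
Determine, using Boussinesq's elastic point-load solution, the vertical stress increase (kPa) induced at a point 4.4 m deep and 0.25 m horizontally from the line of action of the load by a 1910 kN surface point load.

Boussinesq vertical stress below a point load on an elastic half-space:
Δσ_z = 3P/(2πz²) · [1 + (r/z)²]^(−5/2)
r/z = 0.25/4.4 = 0.056818; [1+(r/z)²]^(−5/2) = 0.99197.
Δσ_z = 3×1910/(2π×4.4²) × 0.99197 = 47.105 × 0.99197 = 46.73 kPa

Δσ_z ≈ 46.7 kPa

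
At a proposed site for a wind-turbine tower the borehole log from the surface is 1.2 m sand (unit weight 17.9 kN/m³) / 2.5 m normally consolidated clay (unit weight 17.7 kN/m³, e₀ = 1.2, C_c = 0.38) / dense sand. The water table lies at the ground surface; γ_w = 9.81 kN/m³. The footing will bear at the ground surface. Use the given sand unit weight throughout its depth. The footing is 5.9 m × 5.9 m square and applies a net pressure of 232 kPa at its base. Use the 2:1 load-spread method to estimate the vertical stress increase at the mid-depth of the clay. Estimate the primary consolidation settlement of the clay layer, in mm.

Mid-depth of clay below the ground surface: z = 1.2 + 2.5/2 = 2.45 m.
Total vertical stress at mid-clay: σ_v = 17.9×1.2 + 17.7×1.25 = 43.605 kPa.
Pore pressure: u = 9.81×(2.45 − 0) = 24.035 kPa.
Initial effective stress: σ'_0 = σ_v − u = 43.605 − 24.035 = 19.57 kPa.
Stress increase at mid-clay by the 2:1 spreading method:
Δσ = qBL/((B+z)(L+z)) = 232×5.9×5.9/((5.9+2.45)(5.9+2.45)) = 115.83 kPa
Final effective stress: σ'_f = σ'_0 + Δσ = 19.57 + 115.83 = 135.4 kPa.
Normally consolidated clay, so the full stress increment lies on the virgin compression line:
S_c = C_c·H/(1+e₀)·log₁₀(σ'_f/σ'_0) = 0.38×2.5/(1+1.2)×log₁₀(135.4/19.57)
    = 0.43182 × 0.84003 = 0.3627 m

S_c ≈ 363 mm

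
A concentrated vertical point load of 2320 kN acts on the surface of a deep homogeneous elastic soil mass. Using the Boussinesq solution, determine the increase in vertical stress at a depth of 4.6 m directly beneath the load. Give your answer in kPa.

Boussinesq vertical stress below a point load on an elastic half-space:
Δσ_z = 3P/(2πz²) · [1 + (r/z)²]^(−5/2)
r/z = 0/4.6 = 0; [1+(r/z)²]^(−5/2) = 1.
Δσ_z = 3×2320/(2π×4.6²) × 1 = 52.35 × 1 = 52.35 kPa

Δσ_z ≈ 52.4 kPa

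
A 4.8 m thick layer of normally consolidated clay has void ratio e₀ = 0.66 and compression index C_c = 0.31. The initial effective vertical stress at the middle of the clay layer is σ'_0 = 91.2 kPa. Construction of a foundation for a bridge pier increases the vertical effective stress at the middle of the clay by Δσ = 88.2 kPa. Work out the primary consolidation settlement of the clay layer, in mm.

S_c ≈ 263 mm

Final effective stress: σ'_f = σ'_0 + Δσ = 91.2 + 88.2 = 179.4 kPa.
Normally consolidated clay, so the full stress increment lies on the virgin compression line:
S_c = C_c·H/(1+e₀)·log₁₀(σ'_f/σ'_0) = 0.31×4.8/(1+0.66)×log₁₀(179.4/91.2)
    = 0.89639 × 0.29383 = 0.2634 m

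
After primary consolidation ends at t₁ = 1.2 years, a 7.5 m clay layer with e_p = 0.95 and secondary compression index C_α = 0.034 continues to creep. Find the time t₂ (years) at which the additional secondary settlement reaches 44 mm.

t₂ ≈ 2.6 years

S_s = C_α·H/(1+e_p)·log₁₀(t₂/t₁) ⇒ log₁₀(t₂/t₁) = S_s·(1+e_p)/(C_α·H).
log₁₀(t₂/t₁) = 0.044 × (1+0.95) / (0.034×7.5) = 0.3365
t₂ = t₁ × 10^0.3365 = 1.2 × 2.17 = 2.604 years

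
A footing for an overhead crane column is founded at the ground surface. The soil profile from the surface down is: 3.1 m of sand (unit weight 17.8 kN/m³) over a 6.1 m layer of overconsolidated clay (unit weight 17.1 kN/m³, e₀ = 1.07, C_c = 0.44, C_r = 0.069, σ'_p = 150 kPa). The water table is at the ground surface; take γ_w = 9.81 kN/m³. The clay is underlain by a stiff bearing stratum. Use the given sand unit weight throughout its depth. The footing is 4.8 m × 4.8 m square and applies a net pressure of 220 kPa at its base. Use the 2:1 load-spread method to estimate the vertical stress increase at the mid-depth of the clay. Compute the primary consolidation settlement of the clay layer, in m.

S_c ≈ 0.0566 m

Mid-depth of clay below the ground surface: z = 3.1 + 6.1/2 = 6.15 m.
Total vertical stress at mid-clay: σ_v = 17.8×3.1 + 17.1×3.05 = 107.34 kPa.
Pore pressure: u = 9.81×(6.15 − 0) = 60.332 kPa.
Initial effective stress: σ'_0 = σ_v − u = 107.34 − 60.332 = 47.008 kPa.
Stress increase at mid-clay by the 2:1 spreading method:
Δσ = qBL/((B+z)(L+z)) = 220×4.8×4.8/((4.8+6.15)(4.8+6.15)) = 42.274 kPa
Final effective stress: σ'_f = 47.008 + 42.274 = 89.282 kPa.
σ'_f = 89.282 ≤ σ'_p = 150 kPa, so the clay remains overconsolidated and only the recompression index applies:
S_c = C_r·H/(1+e₀)·log₁₀(σ'_f/σ'_0) = 0.069×6.1/2.07×log₁₀(89.282/47.008)
    = 0.20334 × 0.27859 = 0.05665 m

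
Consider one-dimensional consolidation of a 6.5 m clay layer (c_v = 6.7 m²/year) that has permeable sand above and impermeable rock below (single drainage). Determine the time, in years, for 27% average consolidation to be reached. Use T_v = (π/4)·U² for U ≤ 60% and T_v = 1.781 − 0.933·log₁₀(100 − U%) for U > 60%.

Drainage path length: H_d = H = 6.5 m (single drainage).
U ≤ 60%: T_v = (π/4)·U² = (π/4)×0.27² = 0.057256.
t = T_v·H_d²/c_v = 0.057256×6.5²/6.7 = 0.3611 years.

t ≈ 0.361 years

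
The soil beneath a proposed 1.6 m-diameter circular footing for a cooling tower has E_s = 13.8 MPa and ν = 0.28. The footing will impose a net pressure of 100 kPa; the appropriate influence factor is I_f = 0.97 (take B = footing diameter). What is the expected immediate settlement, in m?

S_e ≈ 0.0104 m

Immediate (elastic) settlement: S_e = q·B·(1−ν²)/E_s · I_f.
E_s = 13.8 MPa = 13800 kPa.
S_e = 100 × 1.6 × (1 − 0.28²) / 13800 × 0.97
    = 100 × 1.6 × 0.9216 / 13800 × 0.97
    = 0.01036 m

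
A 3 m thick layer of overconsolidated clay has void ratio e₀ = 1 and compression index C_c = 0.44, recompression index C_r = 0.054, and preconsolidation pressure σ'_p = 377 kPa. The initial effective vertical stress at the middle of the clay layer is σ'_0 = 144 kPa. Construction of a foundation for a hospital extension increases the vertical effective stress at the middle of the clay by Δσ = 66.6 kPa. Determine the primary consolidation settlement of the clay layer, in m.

S_c ≈ 0.0134 m

Final effective stress: σ'_f = 144 + 66.6 = 210.6 kPa.
σ'_f = 210.6 ≤ σ'_p = 377 kPa, so the clay remains overconsolidated and only the recompression index applies:
S_c = C_r·H/(1+e₀)·log₁₀(σ'_f/σ'_0) = 0.054×3/2×log₁₀(210.6/144)
    = 0.081 × 0.1651 = 0.01337 m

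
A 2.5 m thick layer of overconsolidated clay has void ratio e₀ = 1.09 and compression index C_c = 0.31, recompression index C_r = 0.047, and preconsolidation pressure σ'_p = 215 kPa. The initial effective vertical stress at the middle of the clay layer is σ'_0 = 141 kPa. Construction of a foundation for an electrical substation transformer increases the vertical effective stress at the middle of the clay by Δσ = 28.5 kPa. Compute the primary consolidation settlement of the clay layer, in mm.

S_c ≈ 4.49 mm

Final effective stress: σ'_f = 141 + 28.5 = 169.5 kPa.
σ'_f = 169.5 ≤ σ'_p = 215 kPa, so the clay remains overconsolidated and only the recompression index applies:
S_c = C_r·H/(1+e₀)·log₁₀(σ'_f/σ'_0) = 0.047×2.5/2.09×log₁₀(169.5/141)
    = 0.056221 × 0.079951 = 0.004495 m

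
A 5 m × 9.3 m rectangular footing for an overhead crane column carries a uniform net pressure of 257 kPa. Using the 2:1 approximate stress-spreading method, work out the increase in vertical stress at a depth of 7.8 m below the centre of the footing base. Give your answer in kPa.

Δσ_z ≈ 54.6 kPa

By the 2:1 method the load spreads at 1 horizontal : 2 vertical, so at depth z the loaded area has grown by z in each plan dimension:
Δσ = qBL/((B+z)(L+z)) = 257×5×9.3/((5+7.8)(9.3+7.8)) = 54.598 kPa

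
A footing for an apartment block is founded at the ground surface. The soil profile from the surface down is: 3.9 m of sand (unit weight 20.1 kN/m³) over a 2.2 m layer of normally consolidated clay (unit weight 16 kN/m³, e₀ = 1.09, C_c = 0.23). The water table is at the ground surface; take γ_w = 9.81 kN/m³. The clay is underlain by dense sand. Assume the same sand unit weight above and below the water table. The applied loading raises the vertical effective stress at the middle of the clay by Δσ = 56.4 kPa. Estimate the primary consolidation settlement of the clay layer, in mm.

Mid-depth of clay below the ground surface: z = 3.9 + 2.2/2 = 5 m.
Total vertical stress at mid-clay: σ_v = 20.1×3.9 + 16×1.1 = 95.99 kPa.
Pore pressure: u = 9.81×(5 − 0) = 49.05 kPa.
Initial effective stress: σ'_0 = σ_v − u = 95.99 − 49.05 = 46.94 kPa.
Final effective stress: σ'_f = σ'_0 + Δσ = 46.94 + 56.4 = 103.34 kPa.
Normally consolidated clay, so the full stress increment lies on the virgin compression line:
S_c = C_c·H/(1+e₀)·log₁₀(σ'_f/σ'_0) = 0.23×2.2/(1+1.09)×log₁₀(103.34/46.94)
    = 0.24211 × 0.34273 = 0.08298 m

S_c ≈ 83 mm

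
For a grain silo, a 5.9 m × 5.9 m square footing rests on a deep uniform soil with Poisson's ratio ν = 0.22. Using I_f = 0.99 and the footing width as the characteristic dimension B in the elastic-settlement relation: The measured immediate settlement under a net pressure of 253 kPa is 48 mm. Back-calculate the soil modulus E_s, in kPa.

E_s ≈ 29300 kPa

S_e = q·B·(1−ν²)/E_s · I_f  ⇒  E_s = q·B·(1−ν²)·I_f / S_e.
E_s = 253 × 5.9 × 0.9516 × 0.99 / 0.048 = 29300 kPa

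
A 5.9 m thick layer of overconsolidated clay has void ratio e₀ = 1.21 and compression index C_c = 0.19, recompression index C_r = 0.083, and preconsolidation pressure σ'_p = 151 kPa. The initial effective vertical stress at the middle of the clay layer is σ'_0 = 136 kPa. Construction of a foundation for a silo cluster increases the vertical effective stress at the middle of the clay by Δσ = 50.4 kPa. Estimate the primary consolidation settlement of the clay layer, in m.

Final effective stress: σ'_f = 136 + 50.4 = 186.4 kPa.
σ'_f = 186.4 > σ'_p = 151 kPa, so the stress path crosses the preconsolidation pressure — recompression up to σ'_p, then virgin compression beyond:
S_c = H/(1+e₀)·[C_r·log₁₀(σ'_p/σ'_0) + C_c·log₁₀(σ'_f/σ'_p)]
    = 5.9/2.21 × [0.083×log₁₀(151/136) + 0.19×log₁₀(186.4/151)]
    = 2.6697 × [0.0037714 + 0.017379] = 0.05647 m

S_c ≈ 0.0565 m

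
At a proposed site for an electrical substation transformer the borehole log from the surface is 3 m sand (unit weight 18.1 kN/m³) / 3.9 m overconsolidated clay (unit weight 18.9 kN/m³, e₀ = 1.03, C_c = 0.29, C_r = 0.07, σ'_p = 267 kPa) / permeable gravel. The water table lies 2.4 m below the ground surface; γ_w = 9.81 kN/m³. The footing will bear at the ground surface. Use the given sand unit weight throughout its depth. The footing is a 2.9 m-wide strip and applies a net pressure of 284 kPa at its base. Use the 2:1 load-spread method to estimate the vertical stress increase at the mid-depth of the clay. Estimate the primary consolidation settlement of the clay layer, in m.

S_c ≈ 0.0555 m

Mid-depth of clay below the ground surface: z = 3 + 3.9/2 = 4.95 m.
Total vertical stress at mid-clay: σ_v = 18.1×3 + 18.9×1.95 = 91.155 kPa.
Pore pressure: u = 9.81×(4.95 − 2.4) = 25.015 kPa.
Initial effective stress: σ'_0 = σ_v − u = 91.155 − 25.015 = 66.14 kPa.
Stress increase at mid-clay by the 2:1 spreading method:
Δσ = qB/(B+z) = 284×2.9/(2.9+4.95) = 104.92 kPa
Final effective stress: σ'_f = 66.14 + 104.92 = 171.06 kPa.
σ'_f = 171.06 ≤ σ'_p = 267 kPa, so the clay remains overconsolidated and only the recompression index applies:
S_c = C_r·H/(1+e₀)·log₁₀(σ'_f/σ'_0) = 0.07×3.9/2.03×log₁₀(171.06/66.14)
    = 0.13448 × 0.41268 = 0.0555 m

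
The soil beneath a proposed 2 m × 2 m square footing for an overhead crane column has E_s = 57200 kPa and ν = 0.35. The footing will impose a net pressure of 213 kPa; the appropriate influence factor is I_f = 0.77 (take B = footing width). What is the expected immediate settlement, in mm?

Immediate (elastic) settlement: S_e = q·B·(1−ν²)/E_s · I_f.
S_e = 213 × 2 × (1 − 0.35²) / 57200 × 0.77
    = 213 × 2 × 0.8775 / 57200 × 0.77
    = 0.005032 m = 5.032 mm

S_e ≈ 5.03 mm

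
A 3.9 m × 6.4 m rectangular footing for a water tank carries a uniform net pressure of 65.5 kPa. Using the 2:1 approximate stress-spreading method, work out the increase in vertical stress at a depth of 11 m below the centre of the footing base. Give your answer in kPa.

By the 2:1 method the load spreads at 1 horizontal : 2 vertical, so at depth z the loaded area has grown by z in each plan dimension:
Δσ = qBL/((B+z)(L+z)) = 65.5×3.9×6.4/((3.9+11)(6.4+11)) = 6.3059 kPa

Δσ_z ≈ 6.31 kPa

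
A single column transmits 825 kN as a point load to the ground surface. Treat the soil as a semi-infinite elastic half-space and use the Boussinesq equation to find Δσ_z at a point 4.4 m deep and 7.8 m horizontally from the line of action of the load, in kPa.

Δσ_z ≈ 0.583 kPa

Boussinesq vertical stress below a point load on an elastic half-space:
Δσ_z = 3P/(2πz²) · [1 + (r/z)²]^(−5/2)
r/z = 7.8/4.4 = 1.7727; [1+(r/z)²]^(−5/2) = 0.02863.
Δσ_z = 3×825/(2π×4.4²) × 0.02863 = 20.347 × 0.02863 = 0.5825 kPa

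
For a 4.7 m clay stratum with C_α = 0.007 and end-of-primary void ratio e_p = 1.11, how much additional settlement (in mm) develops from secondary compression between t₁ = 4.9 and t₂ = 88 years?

S_s ≈ 19.6 mm

Secondary compression: S_s = C_α·H/(1+e_p)·log₁₀(t₂/t₁)
S_s = 0.007×4.7/(1+1.11)×log₁₀(88/4.9)
    = 0.01559 × 1.254 = 0.01956 m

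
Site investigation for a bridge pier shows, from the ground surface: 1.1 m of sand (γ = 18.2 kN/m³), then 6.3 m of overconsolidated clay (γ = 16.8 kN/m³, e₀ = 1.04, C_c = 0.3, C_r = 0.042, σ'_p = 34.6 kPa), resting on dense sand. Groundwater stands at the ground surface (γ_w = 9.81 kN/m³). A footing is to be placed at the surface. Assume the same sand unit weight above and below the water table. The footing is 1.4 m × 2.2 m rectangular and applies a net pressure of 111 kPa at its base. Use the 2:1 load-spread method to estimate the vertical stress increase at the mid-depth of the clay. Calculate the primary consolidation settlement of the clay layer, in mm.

Mid-depth of clay below the ground surface: z = 1.1 + 6.3/2 = 4.25 m.
Total vertical stress at mid-clay: σ_v = 18.2×1.1 + 16.8×3.15 = 72.94 kPa.
Pore pressure: u = 9.81×(4.25 − 0) = 41.693 kPa.
Initial effective stress: σ'_0 = σ_v − u = 72.94 − 41.693 = 31.247 kPa.
Stress increase at mid-clay by the 2:1 spreading method:
Δσ = qBL/((B+z)(L+z)) = 111×1.4×2.2/((1.4+4.25)(2.2+4.25)) = 9.3814 kPa
Final effective stress: σ'_f = 31.247 + 9.3814 = 40.628 kPa.
σ'_f = 40.628 > σ'_p = 34.6 kPa, so the stress path crosses the preconsolidation pressure — recompression up to σ'_p, then virgin compression beyond:
S_c = H/(1+e₀)·[C_r·log₁₀(σ'_p/σ'_0) + C_c·log₁₀(σ'_f/σ'_p)]
    = 6.3/2.04 × [0.042×log₁₀(34.6/31.247) + 0.3×log₁₀(40.628/34.6)]
    = 3.0882 × [0.0018592 + 0.020925] = 0.07036 m

S_c ≈ 70.4 mm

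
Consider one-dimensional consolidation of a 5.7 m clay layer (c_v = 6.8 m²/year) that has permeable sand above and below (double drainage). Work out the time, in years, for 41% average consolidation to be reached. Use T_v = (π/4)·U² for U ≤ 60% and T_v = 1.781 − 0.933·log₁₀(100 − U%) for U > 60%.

Drainage path length: H_d = H/2 = 2.85 m (double drainage).
U ≤ 60%: T_v = (π/4)·U² = (π/4)×0.41² = 0.13203.
t = T_v·H_d²/c_v = 0.13203×2.85²/6.8 = 0.1577 years.

t ≈ 0.158 years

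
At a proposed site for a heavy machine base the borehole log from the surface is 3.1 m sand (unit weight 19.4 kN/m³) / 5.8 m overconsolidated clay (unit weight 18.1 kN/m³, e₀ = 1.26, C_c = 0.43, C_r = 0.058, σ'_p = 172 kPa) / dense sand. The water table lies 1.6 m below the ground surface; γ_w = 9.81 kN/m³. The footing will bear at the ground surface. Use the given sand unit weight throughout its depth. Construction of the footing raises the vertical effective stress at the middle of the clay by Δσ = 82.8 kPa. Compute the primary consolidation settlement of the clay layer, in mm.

Mid-depth of clay below the ground surface: z = 3.1 + 5.8/2 = 6 m.
Total vertical stress at mid-clay: σ_v = 19.4×3.1 + 18.1×2.9 = 112.63 kPa.
Pore pressure: u = 9.81×(6 − 1.6) = 43.164 kPa.
Initial effective stress: σ'_0 = σ_v − u = 112.63 − 43.164 = 69.466 kPa.
Final effective stress: σ'_f = 69.466 + 82.8 = 152.27 kPa.
σ'_f = 152.27 ≤ σ'_p = 172 kPa, so the clay remains overconsolidated and only the recompression index applies:
S_c = C_r·H/(1+e₀)·log₁₀(σ'_f/σ'_0) = 0.058×5.8/2.26×log₁₀(152.27/69.466)
    = 0.14885 × 0.34084 = 0.05073 m

S_c ≈ 50.7 mm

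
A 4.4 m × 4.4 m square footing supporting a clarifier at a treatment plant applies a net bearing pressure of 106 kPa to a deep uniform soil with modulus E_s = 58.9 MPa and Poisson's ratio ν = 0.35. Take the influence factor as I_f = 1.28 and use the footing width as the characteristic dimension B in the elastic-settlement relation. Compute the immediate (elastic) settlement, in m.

S_e ≈ 0.00889 m

Immediate (elastic) settlement: S_e = q·B·(1−ν²)/E_s · I_f.
E_s = 58.9 MPa = 58900 kPa.
S_e = 106 × 4.4 × (1 − 0.35²) / 58900 × 1.28
    = 106 × 4.4 × 0.8775 / 58900 × 1.28
    = 0.008894 m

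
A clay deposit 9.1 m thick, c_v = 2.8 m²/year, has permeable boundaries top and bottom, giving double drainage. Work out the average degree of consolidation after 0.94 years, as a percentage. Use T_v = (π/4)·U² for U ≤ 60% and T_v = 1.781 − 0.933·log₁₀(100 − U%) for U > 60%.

U ≈ 40.2 %

Drainage path length: H_d = H/2 = 4.55 m (double drainage).
T_v = c_v·t/H_d² = 2.8×0.94/4.55² = 0.12713.
T_v = 0.12713 corresponds to the U ≤ 60% branch:
U = √(4T_v/π) = 0.4023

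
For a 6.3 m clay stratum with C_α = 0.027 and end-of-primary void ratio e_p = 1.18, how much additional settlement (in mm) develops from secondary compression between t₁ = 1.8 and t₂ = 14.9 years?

S_s ≈ 71.6 mm

Secondary compression: S_s = C_α·H/(1+e_p)·log₁₀(t₂/t₁)
S_s = 0.027×6.3/(1+1.18)×log₁₀(14.9/1.8)
    = 0.07803 × 0.9179 = 0.07162 m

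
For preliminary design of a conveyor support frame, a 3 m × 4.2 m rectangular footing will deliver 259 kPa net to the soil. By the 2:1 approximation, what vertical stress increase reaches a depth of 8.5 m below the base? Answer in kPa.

By the 2:1 method the load spreads at 1 horizontal : 2 vertical, so at depth z the loaded area has grown by z in each plan dimension:
Δσ = qBL/((B+z)(L+z)) = 259×3×4.2/((3+8.5)(4.2+8.5)) = 22.344 kPa

Δσ_z ≈ 22.3 kPa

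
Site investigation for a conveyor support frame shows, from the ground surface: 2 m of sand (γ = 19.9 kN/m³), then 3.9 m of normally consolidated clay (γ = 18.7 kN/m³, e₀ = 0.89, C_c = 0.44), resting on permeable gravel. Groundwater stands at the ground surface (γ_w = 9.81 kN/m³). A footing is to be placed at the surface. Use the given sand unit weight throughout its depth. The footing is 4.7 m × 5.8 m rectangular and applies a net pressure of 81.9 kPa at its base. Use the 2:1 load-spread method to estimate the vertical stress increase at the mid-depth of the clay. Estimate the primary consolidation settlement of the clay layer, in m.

S_c ≈ 0.211 m

Mid-depth of clay below the ground surface: z = 2 + 3.9/2 = 3.95 m.
Total vertical stress at mid-clay: σ_v = 19.9×2 + 18.7×1.95 = 76.265 kPa.
Pore pressure: u = 9.81×(3.95 − 0) = 38.75 kPa.
Initial effective stress: σ'_0 = σ_v − u = 76.265 − 38.75 = 37.515 kPa.
Stress increase at mid-clay by the 2:1 spreading method:
Δσ = qBL/((B+z)(L+z)) = 81.9×4.7×5.8/((4.7+3.95)(5.8+3.95)) = 26.472 kPa
Final effective stress: σ'_f = σ'_0 + Δσ = 37.515 + 26.472 = 63.987 kPa.
Normally consolidated clay, so the full stress increment lies on the virgin compression line:
S_c = C_c·H/(1+e₀)·log₁₀(σ'_f/σ'_0) = 0.44×3.9/(1+0.89)×log₁₀(63.987/37.515)
    = 0.90794 × 0.23189 = 0.2105 m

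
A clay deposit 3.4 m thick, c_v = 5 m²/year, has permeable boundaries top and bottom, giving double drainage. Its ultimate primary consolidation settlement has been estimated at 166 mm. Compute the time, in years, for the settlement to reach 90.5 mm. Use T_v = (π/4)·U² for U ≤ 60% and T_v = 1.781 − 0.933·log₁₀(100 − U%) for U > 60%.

Drainage path length: H_d = H/2 = 1.7 m (double drainage).
U = S(t)/S_ult = 90.5/166 = 0.5452.
U ≤ 60%: T_v = (π/4)·U² = (π/4)×0.54518² = 0.23344.
t = T_v·H_d²/c_v = 0.23344×1.7²/5 = 0.1349 years.

t ≈ 0.135 years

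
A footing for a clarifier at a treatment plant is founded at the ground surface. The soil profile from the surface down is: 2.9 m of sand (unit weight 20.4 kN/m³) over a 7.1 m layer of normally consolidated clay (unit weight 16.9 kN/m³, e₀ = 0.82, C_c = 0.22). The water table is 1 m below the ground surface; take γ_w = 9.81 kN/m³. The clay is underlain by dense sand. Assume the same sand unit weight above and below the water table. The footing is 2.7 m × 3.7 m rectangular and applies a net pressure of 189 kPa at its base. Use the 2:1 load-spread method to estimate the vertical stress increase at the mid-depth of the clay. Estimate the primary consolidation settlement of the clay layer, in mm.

Mid-depth of clay below the ground surface: z = 2.9 + 7.1/2 = 6.45 m.
Total vertical stress at mid-clay: σ_v = 20.4×2.9 + 16.9×3.55 = 119.15 kPa.
Pore pressure: u = 9.81×(6.45 − 1) = 53.465 kPa.
Initial effective stress: σ'_0 = σ_v − u = 119.15 − 53.465 = 65.685 kPa.
Stress increase at mid-clay by the 2:1 spreading method:
Δσ = qBL/((B+z)(L+z)) = 189×2.7×3.7/((2.7+6.45)(3.7+6.45)) = 20.33 kPa
Final effective stress: σ'_f = σ'_0 + Δσ = 65.685 + 20.33 = 86.015 kPa.
Normally consolidated clay, so the full stress increment lies on the virgin compression line:
S_c = C_c·H/(1+e₀)·log₁₀(σ'_f/σ'_0) = 0.22×7.1/(1+0.82)×log₁₀(86.015/65.685)
    = 0.85824 × 0.11711 = 0.1005 m

S_c ≈ 101 mm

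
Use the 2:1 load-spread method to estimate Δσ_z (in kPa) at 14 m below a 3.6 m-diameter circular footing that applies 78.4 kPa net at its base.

By the 2:1 method the load spreads at 1 horizontal : 2 vertical, so at depth z the loaded area has grown by z in each plan dimension:
Δσ ≈ qD²/(D+z)² = 78.4×3.6²/(3.6+14)² = 3.2802 kPa

Δσ_z ≈ 3.28 kPa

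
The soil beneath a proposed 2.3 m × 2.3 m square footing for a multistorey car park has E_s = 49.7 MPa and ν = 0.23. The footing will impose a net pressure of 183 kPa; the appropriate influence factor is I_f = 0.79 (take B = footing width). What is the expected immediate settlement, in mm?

S_e ≈ 6.34 mm

Immediate (elastic) settlement: S_e = q·B·(1−ν²)/E_s · I_f.
E_s = 49.7 MPa = 49700 kPa.
S_e = 183 × 2.3 × (1 − 0.23²) / 49700 × 0.79
    = 183 × 2.3 × 0.9471 / 49700 × 0.79
    = 0.006336 m = 6.336 mm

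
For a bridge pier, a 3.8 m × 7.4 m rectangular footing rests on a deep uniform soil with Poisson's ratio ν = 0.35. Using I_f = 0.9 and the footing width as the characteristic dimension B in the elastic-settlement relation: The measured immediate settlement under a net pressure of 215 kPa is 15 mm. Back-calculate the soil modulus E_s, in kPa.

S_e = q·B·(1−ν²)/E_s · I_f  ⇒  E_s = q·B·(1−ν²)·I_f / S_e.
E_s = 215 × 3.8 × 0.8775 × 0.9 / 0.015 = 43020 kPa

E_s ≈ 43000 kPa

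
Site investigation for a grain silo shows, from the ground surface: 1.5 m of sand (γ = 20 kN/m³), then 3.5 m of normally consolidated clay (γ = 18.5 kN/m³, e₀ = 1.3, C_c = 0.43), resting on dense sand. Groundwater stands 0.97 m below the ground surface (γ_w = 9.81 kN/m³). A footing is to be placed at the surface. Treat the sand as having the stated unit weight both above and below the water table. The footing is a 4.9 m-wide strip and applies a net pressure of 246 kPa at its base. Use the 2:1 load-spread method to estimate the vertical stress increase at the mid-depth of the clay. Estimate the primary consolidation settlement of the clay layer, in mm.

S_c ≈ 440 mm

Mid-depth of clay below the ground surface: z = 1.5 + 3.5/2 = 3.25 m.
Total vertical stress at mid-clay: σ_v = 20×1.5 + 18.5×1.75 = 62.375 kPa.
Pore pressure: u = 9.81×(3.25 − 0.97) = 22.367 kPa.
Initial effective stress: σ'_0 = σ_v − u = 62.375 − 22.367 = 40.008 kPa.
Stress increase at mid-clay by the 2:1 spreading method:
Δσ = qB/(B+z) = 246×4.9/(4.9+3.25) = 147.9 kPa
Final effective stress: σ'_f = σ'_0 + Δσ = 40.008 + 147.9 = 187.91 kPa.
Normally consolidated clay, so the full stress increment lies on the virgin compression line:
S_c = C_c·H/(1+e₀)·log₁₀(σ'_f/σ'_0) = 0.43×3.5/(1+1.3)×log₁₀(187.91/40.008)
    = 0.65435 × 0.6718 = 0.4396 m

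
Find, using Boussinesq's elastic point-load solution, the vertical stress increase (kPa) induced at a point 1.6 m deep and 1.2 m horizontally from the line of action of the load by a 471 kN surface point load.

Boussinesq vertical stress below a point load on an elastic half-space:
Δσ_z = 3P/(2πz²) · [1 + (r/z)²]^(−5/2)
r/z = 1.2/1.6 = 0.75; [1+(r/z)²]^(−5/2) = 0.32768.
Δσ_z = 3×471/(2π×1.6²) × 0.32768 = 87.846 × 0.32768 = 28.79 kPa

Δσ_z ≈ 28.8 kPa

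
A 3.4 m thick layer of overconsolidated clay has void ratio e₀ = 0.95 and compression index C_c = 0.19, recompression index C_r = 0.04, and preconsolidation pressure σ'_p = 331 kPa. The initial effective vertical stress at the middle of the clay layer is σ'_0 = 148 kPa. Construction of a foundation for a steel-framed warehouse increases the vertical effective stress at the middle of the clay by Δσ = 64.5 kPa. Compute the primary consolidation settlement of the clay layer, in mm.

Final effective stress: σ'_f = 148 + 64.5 = 212.5 kPa.
σ'_f = 212.5 ≤ σ'_p = 331 kPa, so the clay remains overconsolidated and only the recompression index applies:
S_c = C_r·H/(1+e₀)·log₁₀(σ'_f/σ'_0) = 0.04×3.4/1.95×log₁₀(212.5/148)
    = 0.069744 × 0.1571 = 0.01096 m

S_c ≈ 11 mm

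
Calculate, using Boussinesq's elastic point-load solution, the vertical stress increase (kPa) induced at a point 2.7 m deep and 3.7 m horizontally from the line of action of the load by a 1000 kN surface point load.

Boussinesq vertical stress below a point load on an elastic half-space:
Δσ_z = 3P/(2πz²) · [1 + (r/z)²]^(−5/2)
r/z = 3.7/2.7 = 1.3704; [1+(r/z)²]^(−5/2) = 0.071171.
Δσ_z = 3×1000/(2π×2.7²) × 0.071171 = 65.496 × 0.071171 = 4.661 kPa

Δσ_z ≈ 4.66 kPa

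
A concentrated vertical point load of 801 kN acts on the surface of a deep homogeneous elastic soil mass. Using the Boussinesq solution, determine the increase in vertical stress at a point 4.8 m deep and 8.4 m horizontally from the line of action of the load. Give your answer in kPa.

Δσ_z ≈ 0.499 kPa

Boussinesq vertical stress below a point load on an elastic half-space:
Δσ_z = 3P/(2πz²) · [1 + (r/z)²]^(−5/2)
r/z = 8.4/4.8 = 1.75; [1+(r/z)²]^(−5/2) = 0.030062.
Δσ_z = 3×801/(2π×4.8²) × 0.030062 = 16.599 × 0.030062 = 0.499 kPa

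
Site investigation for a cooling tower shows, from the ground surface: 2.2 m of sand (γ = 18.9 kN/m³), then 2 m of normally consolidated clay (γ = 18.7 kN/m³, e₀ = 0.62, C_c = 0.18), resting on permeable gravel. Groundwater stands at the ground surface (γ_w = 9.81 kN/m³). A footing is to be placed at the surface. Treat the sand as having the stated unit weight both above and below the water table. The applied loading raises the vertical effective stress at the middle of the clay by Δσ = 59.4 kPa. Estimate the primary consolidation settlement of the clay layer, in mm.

S_c ≈ 108 mm

Mid-depth of clay below the ground surface: z = 2.2 + 2/2 = 3.2 m.
Total vertical stress at mid-clay: σ_v = 18.9×2.2 + 18.7×1 = 60.28 kPa.
Pore pressure: u = 9.81×(3.2 − 0) = 31.392 kPa.
Initial effective stress: σ'_0 = σ_v − u = 60.28 − 31.392 = 28.888 kPa.
Final effective stress: σ'_f = σ'_0 + Δσ = 28.888 + 59.4 = 88.288 kPa.
Normally consolidated clay, so the full stress increment lies on the virgin compression line:
S_c = C_c·H/(1+e₀)·log₁₀(σ'_f/σ'_0) = 0.18×2/(1+0.62)×log₁₀(88.288/28.888)
    = 0.22222 × 0.48518 = 0.1078 m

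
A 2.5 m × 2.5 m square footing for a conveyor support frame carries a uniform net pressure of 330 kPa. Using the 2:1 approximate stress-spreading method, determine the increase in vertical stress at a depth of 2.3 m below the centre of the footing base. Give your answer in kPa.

Δσ_z ≈ 89.5 kPa

By the 2:1 method the load spreads at 1 horizontal : 2 vertical, so at depth z the loaded area has grown by z in each plan dimension:
Δσ = qBL/((B+z)(L+z)) = 330×2.5×2.5/((2.5+2.3)(2.5+2.3)) = 89.518 kPa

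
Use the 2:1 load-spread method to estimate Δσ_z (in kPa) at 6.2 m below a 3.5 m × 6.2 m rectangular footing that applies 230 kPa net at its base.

Δσ_z ≈ 41.5 kPa

By the 2:1 method the load spreads at 1 horizontal : 2 vertical, so at depth z the loaded area has grown by z in each plan dimension:
Δσ = qBL/((B+z)(L+z)) = 230×3.5×6.2/((3.5+6.2)(6.2+6.2)) = 41.495 kPa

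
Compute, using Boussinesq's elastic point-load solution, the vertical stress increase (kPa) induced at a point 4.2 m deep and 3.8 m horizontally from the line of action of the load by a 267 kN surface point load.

Δσ_z ≈ 1.62 kPa

Boussinesq vertical stress below a point load on an elastic half-space:
Δσ_z = 3P/(2πz²) · [1 + (r/z)²]^(−5/2)
r/z = 3.8/4.2 = 0.90476; [1+(r/z)²]^(−5/2) = 0.22421.
Δσ_z = 3×267/(2π×4.2²) × 0.22421 = 7.2269 × 0.22421 = 1.62 kPa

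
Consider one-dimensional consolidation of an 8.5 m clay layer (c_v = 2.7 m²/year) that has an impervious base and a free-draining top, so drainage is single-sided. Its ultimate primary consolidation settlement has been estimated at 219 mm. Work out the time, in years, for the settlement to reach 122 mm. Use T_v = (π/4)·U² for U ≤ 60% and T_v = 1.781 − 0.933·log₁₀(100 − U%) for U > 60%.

Drainage path length: H_d = H = 8.5 m (single drainage).
U = S(t)/S_ult = 122/219 = 0.5571.
U ≤ 60%: T_v = (π/4)·U² = (π/4)×0.55708² = 0.24374.
t = T_v·H_d²/c_v = 0.24374×8.5²/2.7 = 6.522 years.

t ≈ 6.52 years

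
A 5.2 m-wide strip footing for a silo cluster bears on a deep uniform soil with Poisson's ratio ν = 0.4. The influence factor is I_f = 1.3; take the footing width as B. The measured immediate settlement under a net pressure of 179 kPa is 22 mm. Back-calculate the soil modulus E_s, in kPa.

S_e = q·B·(1−ν²)/E_s · I_f  ⇒  E_s = q·B·(1−ν²)·I_f / S_e.
E_s = 179 × 5.2 × 0.84 × 1.3 / 0.022 = 46200 kPa

E_s ≈ 46200 kPa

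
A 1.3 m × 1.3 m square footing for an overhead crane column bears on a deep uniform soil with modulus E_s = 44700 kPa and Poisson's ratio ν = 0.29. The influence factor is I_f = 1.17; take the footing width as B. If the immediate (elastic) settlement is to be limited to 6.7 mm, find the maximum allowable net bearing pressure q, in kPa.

S_e = q·B·(1−ν²)/E_s · I_f  ⇒  q = S_e·E_s / (B·(1−ν²)·I_f).
q = 0.0067 × 44700 / (1.3 × 0.9159 × 1.17) = 215 kPa

q ≈ 215 kPa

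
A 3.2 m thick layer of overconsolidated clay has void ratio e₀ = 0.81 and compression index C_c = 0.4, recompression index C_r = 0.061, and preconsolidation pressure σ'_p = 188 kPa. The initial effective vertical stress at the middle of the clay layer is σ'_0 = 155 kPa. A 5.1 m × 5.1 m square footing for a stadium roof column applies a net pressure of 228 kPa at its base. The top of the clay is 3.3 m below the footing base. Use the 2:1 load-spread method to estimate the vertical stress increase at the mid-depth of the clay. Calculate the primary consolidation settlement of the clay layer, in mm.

S_c ≈ 49.3 mm

Mid-depth of clay below the footing base: z = 3.3 + 3.2/2 = 4.9 m.
Stress increase at mid-clay by the 2:1 spreading method:
Δσ = qBL/((B+z)(L+z)) = 228×5.1×5.1/((5.1+4.9)(5.1+4.9)) = 59.303 kPa
Final effective stress: σ'_f = 155 + 59.303 = 214.3 kPa.
σ'_f = 214.3 > σ'_p = 188 kPa, so the stress path crosses the preconsolidation pressure — recompression up to σ'_p, then virgin compression beyond:
S_c = H/(1+e₀)·[C_r·log₁₀(σ'_p/σ'_0) + C_c·log₁₀(σ'_f/σ'_p)]
    = 3.2/1.81 × [0.061×log₁₀(188/155) + 0.4×log₁₀(214.3/188)]
    = 1.768 × [0.0051134 + 0.022746] = 0.04926 m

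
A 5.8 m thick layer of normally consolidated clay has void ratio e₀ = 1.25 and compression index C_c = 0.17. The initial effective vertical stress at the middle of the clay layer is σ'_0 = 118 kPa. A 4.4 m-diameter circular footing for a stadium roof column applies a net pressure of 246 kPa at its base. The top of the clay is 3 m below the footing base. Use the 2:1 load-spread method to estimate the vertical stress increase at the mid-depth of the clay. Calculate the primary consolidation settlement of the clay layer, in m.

Mid-depth of clay below the footing base: z = 3 + 5.8/2 = 5.9 m.
Stress increase at mid-clay by the 2:1 spreading method:
Δσ ≈ qD²/(D+z)² = 246×4.4²/(4.4+5.9)² = 44.892 kPa
Final effective stress: σ'_f = σ'_0 + Δσ = 118 + 44.892 = 162.89 kPa.
Normally consolidated clay, so the full stress increment lies on the virgin compression line:
S_c = C_c·H/(1+e₀)·log₁₀(σ'_f/σ'_0) = 0.17×5.8/(1+1.25)×log₁₀(162.89/118)
    = 0.43822 × 0.14001 = 0.06136 m

S_c ≈ 0.0614 m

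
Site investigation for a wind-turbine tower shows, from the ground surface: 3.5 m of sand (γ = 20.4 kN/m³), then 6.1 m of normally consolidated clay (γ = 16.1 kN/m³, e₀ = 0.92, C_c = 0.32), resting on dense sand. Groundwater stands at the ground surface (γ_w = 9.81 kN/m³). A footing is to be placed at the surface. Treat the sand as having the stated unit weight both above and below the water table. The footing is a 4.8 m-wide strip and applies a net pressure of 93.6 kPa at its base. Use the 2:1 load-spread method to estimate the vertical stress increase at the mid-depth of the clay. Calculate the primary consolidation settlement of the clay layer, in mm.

S_c ≈ 235 mm

Mid-depth of clay below the ground surface: z = 3.5 + 6.1/2 = 6.55 m.
Total vertical stress at mid-clay: σ_v = 20.4×3.5 + 16.1×3.05 = 120.5 kPa.
Pore pressure: u = 9.81×(6.55 − 0) = 64.255 kPa.
Initial effective stress: σ'_0 = σ_v − u = 120.5 − 64.255 = 56.245 kPa.
Stress increase at mid-clay by the 2:1 spreading method:
Δσ = qB/(B+z) = 93.6×4.8/(4.8+6.55) = 39.584 kPa
Final effective stress: σ'_f = σ'_0 + Δσ = 56.245 + 39.584 = 95.829 kPa.
Normally consolidated clay, so the full stress increment lies on the virgin compression line:
S_c = C_c·H/(1+e₀)·log₁₀(σ'_f/σ'_0) = 0.32×6.1/(1+0.92)×log₁₀(95.829/56.245)
    = 1.0167 × 0.23141 = 0.2353 m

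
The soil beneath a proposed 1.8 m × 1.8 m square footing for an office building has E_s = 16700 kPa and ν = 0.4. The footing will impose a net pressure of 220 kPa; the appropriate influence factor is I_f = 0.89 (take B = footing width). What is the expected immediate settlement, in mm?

Immediate (elastic) settlement: S_e = q·B·(1−ν²)/E_s · I_f.
S_e = 220 × 1.8 × (1 − 0.4²) / 16700 × 0.89
    = 220 × 1.8 × 0.84 / 16700 × 0.89
    = 0.01773 m = 17.73 mm

S_e ≈ 17.7 mm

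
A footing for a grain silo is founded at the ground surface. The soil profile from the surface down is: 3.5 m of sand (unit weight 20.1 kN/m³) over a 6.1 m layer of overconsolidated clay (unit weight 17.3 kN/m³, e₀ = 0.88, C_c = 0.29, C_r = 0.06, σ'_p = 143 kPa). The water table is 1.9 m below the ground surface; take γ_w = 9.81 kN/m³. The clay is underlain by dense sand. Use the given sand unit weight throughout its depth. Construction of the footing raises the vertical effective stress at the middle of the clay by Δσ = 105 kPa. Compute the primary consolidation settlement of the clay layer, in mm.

Mid-depth of clay below the ground surface: z = 3.5 + 6.1/2 = 6.55 m.
Total vertical stress at mid-clay: σ_v = 20.1×3.5 + 17.3×3.05 = 123.12 kPa.
Pore pressure: u = 9.81×(6.55 − 1.9) = 45.617 kPa.
Initial effective stress: σ'_0 = σ_v − u = 123.12 − 45.617 = 77.503 kPa.
Final effective stress: σ'_f = 77.503 + 105 = 182.5 kPa.
σ'_f = 182.5 > σ'_p = 143 kPa, so the stress path crosses the preconsolidation pressure — recompression up to σ'_p, then virgin compression beyond:
S_c = H/(1+e₀)·[C_r·log₁₀(σ'_p/σ'_0) + C_c·log₁₀(σ'_f/σ'_p)]
    = 6.1/1.88 × [0.06×log₁₀(143/77.503) + 0.29×log₁₀(182.5/143)]
    = 3.2447 × [0.015961 + 0.030719] = 0.1515 m

S_c ≈ 151 mm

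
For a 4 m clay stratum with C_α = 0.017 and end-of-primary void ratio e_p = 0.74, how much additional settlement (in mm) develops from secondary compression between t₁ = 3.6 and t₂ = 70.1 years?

Secondary compression: S_s = C_α·H/(1+e_p)·log₁₀(t₂/t₁)
S_s = 0.017×4/(1+0.74)×log₁₀(70.1/3.6)
    = 0.03908 × 1.289 = 0.05039 m

S_s ≈ 50.4 mm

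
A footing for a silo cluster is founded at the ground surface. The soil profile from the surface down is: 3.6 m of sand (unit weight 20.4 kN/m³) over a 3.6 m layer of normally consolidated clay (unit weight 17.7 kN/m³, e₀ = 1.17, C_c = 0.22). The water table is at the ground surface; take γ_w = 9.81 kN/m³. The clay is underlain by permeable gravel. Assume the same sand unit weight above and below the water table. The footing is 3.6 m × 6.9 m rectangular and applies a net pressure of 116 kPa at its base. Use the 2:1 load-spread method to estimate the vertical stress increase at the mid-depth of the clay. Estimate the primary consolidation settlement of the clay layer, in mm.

Mid-depth of clay below the ground surface: z = 3.6 + 3.6/2 = 5.4 m.
Total vertical stress at mid-clay: σ_v = 20.4×3.6 + 17.7×1.8 = 105.3 kPa.
Pore pressure: u = 9.81×(5.4 − 0) = 52.974 kPa.
Initial effective stress: σ'_0 = σ_v − u = 105.3 − 52.974 = 52.326 kPa.
Stress increase at mid-clay by the 2:1 spreading method:
Δσ = qBL/((B+z)(L+z)) = 116×3.6×6.9/((3.6+5.4)(6.9+5.4)) = 26.029 kPa
Final effective stress: σ'_f = σ'_0 + Δσ = 52.326 + 26.029 = 78.355 kPa.
Normally consolidated clay, so the full stress increment lies on the virgin compression line:
S_c = C_c·H/(1+e₀)·log₁₀(σ'_f/σ'_0) = 0.22×3.6/(1+1.17)×log₁₀(78.355/52.326)
    = 0.36498 × 0.17535 = 0.064 m

S_c ≈ 64 mm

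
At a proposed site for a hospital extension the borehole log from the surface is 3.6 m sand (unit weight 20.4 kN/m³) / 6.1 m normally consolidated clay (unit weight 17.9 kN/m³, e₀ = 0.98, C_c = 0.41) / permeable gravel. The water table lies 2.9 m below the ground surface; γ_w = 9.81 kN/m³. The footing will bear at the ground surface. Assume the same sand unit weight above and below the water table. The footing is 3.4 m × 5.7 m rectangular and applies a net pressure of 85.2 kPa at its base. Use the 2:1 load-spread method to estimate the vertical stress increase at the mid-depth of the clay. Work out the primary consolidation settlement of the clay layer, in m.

S_c ≈ 0.0747 m

Mid-depth of clay below the ground surface: z = 3.6 + 6.1/2 = 6.65 m.
Total vertical stress at mid-clay: σ_v = 20.4×3.6 + 17.9×3.05 = 128.03 kPa.
Pore pressure: u = 9.81×(6.65 − 2.9) = 36.788 kPa.
Initial effective stress: σ'_0 = σ_v − u = 128.03 − 36.788 = 91.242 kPa.
Stress increase at mid-clay by the 2:1 spreading method:
Δσ = qBL/((B+z)(L+z)) = 85.2×3.4×5.7/((3.4+6.65)(5.7+6.65)) = 13.303 kPa
Final effective stress: σ'_f = σ'_0 + Δσ = 91.242 + 13.303 = 104.55 kPa.
Normally consolidated clay, so the full stress increment lies on the virgin compression line:
S_c = C_c·H/(1+e₀)·log₁₀(σ'_f/σ'_0) = 0.41×6.1/(1+0.98)×log₁₀(104.55/91.242)
    = 1.2631 × 0.059129 = 0.07469 m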